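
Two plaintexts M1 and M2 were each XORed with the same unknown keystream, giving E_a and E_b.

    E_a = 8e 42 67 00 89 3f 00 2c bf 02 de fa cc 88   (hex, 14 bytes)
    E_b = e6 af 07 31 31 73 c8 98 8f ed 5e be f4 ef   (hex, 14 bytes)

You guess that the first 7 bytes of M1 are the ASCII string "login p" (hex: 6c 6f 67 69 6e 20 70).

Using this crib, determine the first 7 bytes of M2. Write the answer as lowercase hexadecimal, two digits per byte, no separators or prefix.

First, E_a ⊕ E_b = (M1 ⊕ K) ⊕ (M2 ⊕ K) = M1 ⊕ M2, so the key drops out. Then M2 = (M1 ⊕ M2) ⊕ M1 over the first 7 bytes.
byte 0: (8e ^ e6) ^ 6c = 68 ^ 6c = 04
byte 1: (42 ^ af) ^ 6f = ed ^ 6f = 82
byte 2: (67 ^ 07) ^ 67 = 60 ^ 67 = 07
byte 3: (00 ^ 31) ^ 69 = 31 ^ 69 = 58
byte 4: (89 ^ 31) ^ 6e = b8 ^ 6e = d6
byte 5: (3f ^ 73) ^ 20 = 4c ^ 20 = 6c
byte 6: (00 ^ c8) ^ 70 = c8 ^ 70 = b8

04820758d66cb8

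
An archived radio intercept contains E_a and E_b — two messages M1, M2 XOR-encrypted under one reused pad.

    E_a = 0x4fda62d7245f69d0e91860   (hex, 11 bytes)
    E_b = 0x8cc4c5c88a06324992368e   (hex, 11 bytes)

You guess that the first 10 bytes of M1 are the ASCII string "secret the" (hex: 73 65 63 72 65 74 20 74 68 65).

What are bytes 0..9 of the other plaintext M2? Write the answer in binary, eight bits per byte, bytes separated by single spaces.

First, E_a ⊕ E_b = (M1 ⊕ K) ⊕ (M2 ⊕ K) = M1 ⊕ M2, so the key drops out. Then M2 = (M1 ⊕ M2) ⊕ M1 over the first 10 bytes.
byte 0: (4f ⊕ 8c) ⊕ 73 = c3 ⊕ 73 = b0
byte 1: (da ⊕ c4) ⊕ 65 = 1e ⊕ 65 = 7b
byte 2: (62 ⊕ c5) ⊕ 63 = a7 ⊕ 63 = c4
byte 3: (d7 ⊕ c8) ⊕ 72 = 1f ⊕ 72 = 6d
byte 4: (24 ⊕ 8a) ⊕ 65 = ae ⊕ 65 = cb
byte 5: (5f ⊕ 06) ⊕ 74 = 59 ⊕ 74 = 2d
byte 6: (69 ⊕ 32) ⊕ 20 = 5b ⊕ 20 = 7b
byte 7: (d0 ⊕ 49) ⊕ 74 = 99 ⊕ 74 = ed
byte 8: (e9 ⊕ 92) ⊕ 68 = 7b ⊕ 68 = 13
byte 9: (18 ⊕ 36) ⊕ 65 = 2e ⊕ 65 = 4b

10110000 01111011 11000100 01101101 11001011 00101101 01111011 11101101 00010011 01001011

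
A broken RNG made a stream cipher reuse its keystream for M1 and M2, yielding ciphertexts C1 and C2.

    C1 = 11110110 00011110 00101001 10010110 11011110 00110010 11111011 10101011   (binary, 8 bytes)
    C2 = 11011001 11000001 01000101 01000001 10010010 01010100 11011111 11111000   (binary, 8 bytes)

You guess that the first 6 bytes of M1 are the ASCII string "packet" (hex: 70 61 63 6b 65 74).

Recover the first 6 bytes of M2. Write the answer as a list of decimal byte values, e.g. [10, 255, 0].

First, C1 ⊕ C2 = (M1 ⊕ K) ⊕ (M2 ⊕ K) = M1 ⊕ M2, so the key drops out. Then M2 = (M1 ⊕ M2) ⊕ M1 over the first 6 bytes.
byte 0: (f6 ⊕ d9) ⊕ 70 = 2f ⊕ 70 = 5f
byte 1: (1e ⊕ c1) ⊕ 61 = df ⊕ 61 = be
byte 2: (29 ⊕ 45) ⊕ 63 = 6c ⊕ 63 = 0f
byte 3: (96 ⊕ 41) ⊕ 6b = d7 ⊕ 6b = bc
byte 4: (de ⊕ 92) ⊕ 65 = 4c ⊕ 65 = 29
byte 5: (32 ⊕ 54) ⊕ 74 = 66 ⊕ 74 = 12

[95, 190, 15, 188, 41, 18]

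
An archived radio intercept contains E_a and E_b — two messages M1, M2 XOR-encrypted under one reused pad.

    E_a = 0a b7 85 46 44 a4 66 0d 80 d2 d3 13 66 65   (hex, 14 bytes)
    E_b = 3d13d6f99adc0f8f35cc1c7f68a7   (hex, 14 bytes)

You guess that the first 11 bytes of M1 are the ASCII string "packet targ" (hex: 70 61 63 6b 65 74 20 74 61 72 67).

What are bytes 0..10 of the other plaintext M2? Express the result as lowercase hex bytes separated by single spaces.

First, E_a ⊕ E_b = (M1 ⊕ K) ⊕ (M2 ⊕ K) = M1 ⊕ M2, so the key drops out. Then M2 = (M1 ⊕ M2) ⊕ M1 over the first 11 bytes.
byte 0: (0a XOR 3d) XOR 70 = 37 XOR 70 = 47
byte 1: (b7 XOR 13) XOR 61 = a4 XOR 61 = c5
byte 2: (85 XOR d6) XOR 63 = 53 XOR 63 = 30
byte 3: (46 XOR f9) XOR 6b = bf XOR 6b = d4
byte 4: (44 XOR 9a) XOR 65 = de XOR 65 = bb
byte 5: (a4 XOR dc) XOR 74 = 78 XOR 74 = 0c
byte 6: (66 XOR 0f) XOR 20 = 69 XOR 20 = 49
byte 7: (0d XOR 8f) XOR 74 = 82 XOR 74 = f6
byte 8: (80 XOR 35) XOR 61 = b5 XOR 61 = d4
byte 9: (d2 XOR cc) XOR 72 = 1e XOR 72 = 6c
byte 10: (d3 XOR 1c) XOR 67 = cf XOR 67 = a8

47 c5 30 d4 bb 0c 49 f6 d4 6c a8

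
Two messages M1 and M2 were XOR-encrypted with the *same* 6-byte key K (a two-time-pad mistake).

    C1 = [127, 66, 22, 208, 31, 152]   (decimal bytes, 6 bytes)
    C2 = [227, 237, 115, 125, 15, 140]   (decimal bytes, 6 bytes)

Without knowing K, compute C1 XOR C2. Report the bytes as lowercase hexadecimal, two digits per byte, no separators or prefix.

9caf65ad1014

C1 ⊕ C2 = (M1 ⊕ K) ⊕ (M2 ⊕ K) = M1 ⊕ M2 — the shared key cancels under XOR.
127 xor 227 = 156
 66 xor 237 = 175
 22 xor 115 = 101
208 xor 125 = 173
 31 xor  15 =  16
152 xor 140 =  20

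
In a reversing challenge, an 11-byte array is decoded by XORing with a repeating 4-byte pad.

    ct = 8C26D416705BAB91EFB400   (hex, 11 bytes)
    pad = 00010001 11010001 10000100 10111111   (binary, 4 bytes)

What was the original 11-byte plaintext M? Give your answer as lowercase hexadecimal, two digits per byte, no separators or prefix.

The 4-byte key repeats, so the effective keystream is 11 d1 84 bf 11 d1 84 bf 11 d1 84.
byte 0: 8c ⊕ 11 = 9d
byte 1: 26 ⊕ d1 = f7
byte 2: d4 ⊕ 84 = 50
byte 3: 16 ⊕ bf = a9
byte 4: 70 ⊕ 11 = 61
byte 5: 5b ⊕ d1 = 8a
byte 6: ab ⊕ 84 = 2f
byte 7: 91 ⊕ bf = 2e
byte 8: ef ⊕ 11 = fe
byte 9: b4 ⊕ d1 = 65
byte 10: 00 ⊕ 84 = 84

9df750a9618a2f2efe6584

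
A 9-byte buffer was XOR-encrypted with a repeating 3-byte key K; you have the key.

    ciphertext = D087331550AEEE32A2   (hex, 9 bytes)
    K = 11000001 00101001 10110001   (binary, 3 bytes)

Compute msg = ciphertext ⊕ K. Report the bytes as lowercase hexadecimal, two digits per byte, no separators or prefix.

The 3-byte key repeats, so the effective keystream is c1 29 b1 c1 29 b1 c1 29 b1.
byte 0: 208 ^ 193 =  17
byte 1: 135 ^  41 = 174
byte 2:  51 ^ 177 = 130
byte 3:  21 ^ 193 = 212
byte 4:  80 ^  41 = 121
byte 5: 174 ^ 177 =  31
byte 6: 238 ^ 193 =  47
byte 7:  50 ^  41 =  27
byte 8: 162 ^ 177 =  19

11ae82d4791f2f1b13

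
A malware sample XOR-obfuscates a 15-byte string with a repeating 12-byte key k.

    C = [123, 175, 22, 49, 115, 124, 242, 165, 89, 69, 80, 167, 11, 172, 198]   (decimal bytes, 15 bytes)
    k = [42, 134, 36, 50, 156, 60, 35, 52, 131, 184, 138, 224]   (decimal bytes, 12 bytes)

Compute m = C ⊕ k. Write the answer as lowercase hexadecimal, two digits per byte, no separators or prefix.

51293203ef40d191dafdda47212ae2

The 12-byte key repeats, so the effective keystream is 2a 86 24 32 9c 3c 23 34 83 b8 8a e0 2a 86 24.
byte 0: 7b ⊕ 2a = 51
byte 1: af ⊕ 86 = 29
byte 2: 16 ⊕ 24 = 32
byte 3: 31 ⊕ 32 = 03
byte 4: 73 ⊕ 9c = ef
byte 5: 7c ⊕ 3c = 40
byte 6: f2 ⊕ 23 = d1
byte 7: a5 ⊕ 34 = 91
byte 8: 59 ⊕ 83 = da
byte 9: 45 ⊕ b8 = fd
byte 10: 50 ⊕ 8a = da
byte 11: a7 ⊕ e0 = 47
byte 12: 0b ⊕ 2a = 21
byte 13: ac ⊕ 86 = 2a
byte 14: c6 ⊕ 24 = e2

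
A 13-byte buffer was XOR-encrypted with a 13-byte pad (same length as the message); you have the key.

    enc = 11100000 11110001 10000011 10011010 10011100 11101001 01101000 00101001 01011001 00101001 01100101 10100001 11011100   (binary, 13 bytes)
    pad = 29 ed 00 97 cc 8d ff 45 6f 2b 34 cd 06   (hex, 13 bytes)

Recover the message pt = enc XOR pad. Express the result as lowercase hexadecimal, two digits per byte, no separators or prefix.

XOR is its own inverse, so applying the key byte-wise gives the result directly.
byte 0: 224 ⊕  41 = 201
byte 1: 241 ⊕ 237 =  28
byte 2: 131 ⊕   0 = 131
byte 3: 154 ⊕ 151 =  13
byte 4: 156 ⊕ 204 =  80
byte 5: 233 ⊕ 141 = 100
byte 6: 104 ⊕ 255 = 151
byte 7:  41 ⊕  69 = 108
byte 8:  89 ⊕ 111 =  54
byte 9:  41 ⊕  43 =   2
byte 10: 101 ⊕  52 =  81
byte 11: 161 ⊕ 205 = 108
byte 12: 220 ⊕   6 = 218

c91c830d5064976c3602516cda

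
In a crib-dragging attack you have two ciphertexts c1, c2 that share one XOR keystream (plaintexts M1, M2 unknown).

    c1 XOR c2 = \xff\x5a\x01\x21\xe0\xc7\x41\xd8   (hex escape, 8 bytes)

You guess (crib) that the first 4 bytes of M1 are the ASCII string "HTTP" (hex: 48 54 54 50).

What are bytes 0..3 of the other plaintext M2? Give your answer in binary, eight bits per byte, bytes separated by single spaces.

10110111 00001110 01010101 01110001

Since c1 ⊕ c2 = M1 ⊕ M2, XORing with the guessed M1 bytes yields the corresponding M2 bytes: M2 = (c1 ⊕ c2) ⊕ M1.
ff ⊕ 48 = b7
5a ⊕ 54 = 0e
01 ⊕ 54 = 55
21 ⊕ 50 = 71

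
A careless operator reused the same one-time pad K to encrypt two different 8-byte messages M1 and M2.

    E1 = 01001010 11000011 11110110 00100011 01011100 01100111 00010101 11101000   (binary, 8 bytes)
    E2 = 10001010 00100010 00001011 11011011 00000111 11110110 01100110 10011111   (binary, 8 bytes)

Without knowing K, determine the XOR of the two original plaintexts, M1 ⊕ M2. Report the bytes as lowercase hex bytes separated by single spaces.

c0 e1 fd f8 5b 91 73 77

E1 ⊕ E2 = (M1 ⊕ K) ⊕ (M2 ⊕ K) = M1 ⊕ M2 — the shared key cancels under XOR.
byte 0: 4a XOR 8a = c0
byte 1: c3 XOR 22 = e1
byte 2: f6 XOR 0b = fd
byte 3: 23 XOR db = f8
byte 4: 5c XOR 07 = 5b
byte 5: 67 XOR f6 = 91
byte 6: 15 XOR 66 = 73
byte 7: e8 XOR 9f = 77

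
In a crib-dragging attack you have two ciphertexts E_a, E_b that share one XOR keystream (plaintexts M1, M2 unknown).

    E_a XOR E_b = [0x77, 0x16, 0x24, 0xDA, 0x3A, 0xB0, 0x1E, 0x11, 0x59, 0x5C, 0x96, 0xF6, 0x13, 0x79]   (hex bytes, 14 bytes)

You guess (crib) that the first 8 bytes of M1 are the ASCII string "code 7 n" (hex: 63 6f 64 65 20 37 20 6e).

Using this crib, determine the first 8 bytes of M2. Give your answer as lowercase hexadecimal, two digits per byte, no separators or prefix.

Since E_a ⊕ E_b = M1 ⊕ M2, XORing with the guessed M1 bytes yields the corresponding M2 bytes: M2 = (E_a ⊕ E_b) ⊕ M1.
byte 0: 01110111 ⊕ 01100011 = 00010100
byte 1: 00010110 ⊕ 01101111 = 01111001
byte 2: 00100100 ⊕ 01100100 = 01000000
byte 3: 11011010 ⊕ 01100101 = 10111111
byte 4: 00111010 ⊕ 00100000 = 00011010
byte 5: 10110000 ⊕ 00110111 = 10000111
byte 6: 00011110 ⊕ 00100000 = 00111110
byte 7: 00010001 ⊕ 01101110 = 01111111

147940bf1a873e7f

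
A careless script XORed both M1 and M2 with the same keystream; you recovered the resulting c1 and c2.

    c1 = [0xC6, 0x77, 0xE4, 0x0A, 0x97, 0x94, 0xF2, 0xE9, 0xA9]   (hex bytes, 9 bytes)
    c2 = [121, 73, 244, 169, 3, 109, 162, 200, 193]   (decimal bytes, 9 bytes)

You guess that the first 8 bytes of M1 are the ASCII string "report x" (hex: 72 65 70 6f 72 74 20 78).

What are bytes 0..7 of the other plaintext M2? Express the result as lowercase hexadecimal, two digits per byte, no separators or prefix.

cd5b60cce68d7059

First, c1 ⊕ c2 = (M1 ⊕ K) ⊕ (M2 ⊕ K) = M1 ⊕ M2, so the key drops out. Then M2 = (M1 ⊕ M2) ⊕ M1 over the first 8 bytes.
byte 0: (c6 ^ 79) ^ 72 = bf ^ 72 = cd
byte 1: (77 ^ 49) ^ 65 = 3e ^ 65 = 5b
byte 2: (e4 ^ f4) ^ 70 = 10 ^ 70 = 60
byte 3: (0a ^ a9) ^ 6f = a3 ^ 6f = cc
byte 4: (97 ^ 03) ^ 72 = 94 ^ 72 = e6
byte 5: (94 ^ 6d) ^ 74 = f9 ^ 74 = 8d
byte 6: (f2 ^ a2) ^ 20 = 50 ^ 20 = 70
byte 7: (e9 ^ c8) ^ 78 = 21 ^ 78 = 59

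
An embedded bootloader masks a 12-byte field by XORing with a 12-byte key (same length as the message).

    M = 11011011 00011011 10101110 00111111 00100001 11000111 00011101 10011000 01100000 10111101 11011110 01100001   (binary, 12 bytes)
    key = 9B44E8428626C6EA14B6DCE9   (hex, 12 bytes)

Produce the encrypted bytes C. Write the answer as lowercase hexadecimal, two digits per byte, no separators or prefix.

byte 0: db ^ 9b = 40
byte 1: 1b ^ 44 = 5f
byte 2: ae ^ e8 = 46
byte 3: 3f ^ 42 = 7d
byte 4: 21 ^ 86 = a7
byte 5: c7 ^ 26 = e1
byte 6: 1d ^ c6 = db
byte 7: 98 ^ ea = 72
byte 8: 60 ^ 14 = 74
byte 9: bd ^ b6 = 0b
byte 10: de ^ dc = 02
byte 11: 61 ^ e9 = 88

405f467da7e1db72740b0288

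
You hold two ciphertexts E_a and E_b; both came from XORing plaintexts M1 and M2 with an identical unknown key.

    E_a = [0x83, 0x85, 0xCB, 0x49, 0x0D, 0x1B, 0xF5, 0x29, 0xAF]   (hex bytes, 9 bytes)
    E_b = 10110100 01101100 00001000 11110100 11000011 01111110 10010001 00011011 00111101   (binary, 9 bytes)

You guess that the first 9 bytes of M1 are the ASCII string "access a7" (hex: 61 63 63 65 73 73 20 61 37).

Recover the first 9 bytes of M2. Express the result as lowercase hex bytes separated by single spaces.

56 8a a0 d8 bd 16 44 53 a5

First, E_a ⊕ E_b = (M1 ⊕ K) ⊕ (M2 ⊕ K) = M1 ⊕ M2, so the key drops out. Then M2 = (M1 ⊕ M2) ⊕ M1 over the first 9 bytes.
byte 0: (83 ^ b4) ^ 61 = 37 ^ 61 = 56
byte 1: (85 ^ 6c) ^ 63 = e9 ^ 63 = 8a
byte 2: (cb ^ 08) ^ 63 = c3 ^ 63 = a0
byte 3: (49 ^ f4) ^ 65 = bd ^ 65 = d8
byte 4: (0d ^ c3) ^ 73 = ce ^ 73 = bd
byte 5: (1b ^ 7e) ^ 73 = 65 ^ 73 = 16
byte 6: (f5 ^ 91) ^ 20 = 64 ^ 20 = 44
byte 7: (29 ^ 1b) ^ 61 = 32 ^ 61 = 53
byte 8: (af ^ 3d) ^ 37 = 92 ^ 37 = a5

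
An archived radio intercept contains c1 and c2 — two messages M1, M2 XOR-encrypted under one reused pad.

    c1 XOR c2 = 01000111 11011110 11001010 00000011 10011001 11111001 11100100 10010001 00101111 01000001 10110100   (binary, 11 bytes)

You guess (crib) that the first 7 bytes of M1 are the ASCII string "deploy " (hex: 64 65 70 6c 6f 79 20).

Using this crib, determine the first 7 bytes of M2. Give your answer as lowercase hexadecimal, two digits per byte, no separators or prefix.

Since c1 ⊕ c2 = M1 ⊕ M2, XORing with the guessed M1 bytes yields the corresponding M2 bytes: M2 = (c1 ⊕ c2) ⊕ M1.
47 xor 64 = 23
de xor 65 = bb
ca xor 70 = ba
03 xor 6c = 6f
99 xor 6f = f6
f9 xor 79 = 80
e4 xor 20 = c4

23bbba6ff680c4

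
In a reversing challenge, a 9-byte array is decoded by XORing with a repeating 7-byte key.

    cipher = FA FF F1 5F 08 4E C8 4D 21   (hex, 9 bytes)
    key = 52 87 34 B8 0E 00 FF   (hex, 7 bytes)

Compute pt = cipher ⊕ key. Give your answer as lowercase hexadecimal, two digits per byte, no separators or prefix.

a878c5e7064e371fa6

The 7-byte key repeats, so the effective keystream is 52 87 34 b8 0e 00 ff 52 87.
byte 0: fa ⊕ 52 = a8
byte 1: ff ⊕ 87 = 78
byte 2: f1 ⊕ 34 = c5
byte 3: 5f ⊕ b8 = e7
byte 4: 08 ⊕ 0e = 06
byte 5: 4e ⊕ 00 = 4e
byte 6: c8 ⊕ ff = 37
byte 7: 4d ⊕ 52 = 1f
byte 8: 21 ⊕ 87 = a6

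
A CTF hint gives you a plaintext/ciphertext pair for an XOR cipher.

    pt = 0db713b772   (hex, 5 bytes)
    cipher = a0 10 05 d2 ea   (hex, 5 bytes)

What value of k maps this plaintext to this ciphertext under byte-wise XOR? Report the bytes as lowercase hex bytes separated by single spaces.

ad a7 16 65 98

Since cipher = pt ⊕ k, XORing both sides with pt gives k = pt ⊕ cipher.
00001101 ^ 10100000 = 10101101
10110111 ^ 00010000 = 10100111
00010011 ^ 00000101 = 00010110
10110111 ^ 11010010 = 01100101
01110010 ^ 11101010 = 10011000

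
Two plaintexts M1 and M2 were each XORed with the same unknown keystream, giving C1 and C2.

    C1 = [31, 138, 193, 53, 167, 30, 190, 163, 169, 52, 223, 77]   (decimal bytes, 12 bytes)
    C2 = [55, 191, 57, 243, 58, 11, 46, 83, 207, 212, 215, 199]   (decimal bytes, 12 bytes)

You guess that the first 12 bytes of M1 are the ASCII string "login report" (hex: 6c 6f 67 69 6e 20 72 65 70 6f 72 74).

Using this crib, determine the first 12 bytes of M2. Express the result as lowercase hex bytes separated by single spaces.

First, C1 ⊕ C2 = (M1 ⊕ K) ⊕ (M2 ⊕ K) = M1 ⊕ M2, so the key drops out. Then M2 = (M1 ⊕ M2) ⊕ M1 over the first 12 bytes.
byte 0: (1f ^ 37) ^ 6c = 28 ^ 6c = 44
byte 1: (8a ^ bf) ^ 6f = 35 ^ 6f = 5a
byte 2: (c1 ^ 39) ^ 67 = f8 ^ 67 = 9f
byte 3: (35 ^ f3) ^ 69 = c6 ^ 69 = af
byte 4: (a7 ^ 3a) ^ 6e = 9d ^ 6e = f3
byte 5: (1e ^ 0b) ^ 20 = 15 ^ 20 = 35
byte 6: (be ^ 2e) ^ 72 = 90 ^ 72 = e2
byte 7: (a3 ^ 53) ^ 65 = f0 ^ 65 = 95
byte 8: (a9 ^ cf) ^ 70 = 66 ^ 70 = 16
byte 9: (34 ^ d4) ^ 6f = e0 ^ 6f = 8f
byte 10: (df ^ d7) ^ 72 = 08 ^ 72 = 7a
byte 11: (4d ^ c7) ^ 74 = 8a ^ 74 = fe

44 5a 9f af f3 35 e2 95 16 8f 7a fe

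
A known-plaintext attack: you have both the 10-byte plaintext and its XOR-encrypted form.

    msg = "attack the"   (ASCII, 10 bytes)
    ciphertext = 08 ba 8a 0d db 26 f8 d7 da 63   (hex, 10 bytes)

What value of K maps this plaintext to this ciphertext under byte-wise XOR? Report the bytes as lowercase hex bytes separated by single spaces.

69 ce fe 6c b8 4d d8 a3 b2 06

Since ciphertext = msg ⊕ K, XORing both sides with msg gives K = msg ⊕ ciphertext.
byte 0:  97 ^   8 = 105
byte 1: 116 ^ 186 = 206
byte 2: 116 ^ 138 = 254
byte 3:  97 ^  13 = 108
byte 4:  99 ^ 219 = 184
byte 5: 107 ^  38 =  77
byte 6:  32 ^ 248 = 216
byte 7: 116 ^ 215 = 163
byte 8: 104 ^ 218 = 178
byte 9: 101 ^  99 =   6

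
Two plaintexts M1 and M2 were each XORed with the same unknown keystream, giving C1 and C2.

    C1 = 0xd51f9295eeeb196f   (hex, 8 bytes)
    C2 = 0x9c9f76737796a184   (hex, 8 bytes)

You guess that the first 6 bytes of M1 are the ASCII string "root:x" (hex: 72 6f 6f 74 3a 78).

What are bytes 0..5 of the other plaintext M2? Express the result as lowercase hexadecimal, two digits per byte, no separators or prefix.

First, C1 ⊕ C2 = (M1 ⊕ K) ⊕ (M2 ⊕ K) = M1 ⊕ M2, so the key drops out. Then M2 = (M1 ⊕ M2) ⊕ M1 over the first 6 bytes.
byte 0: (d5 xor 9c) xor 72 = 49 xor 72 = 3b
byte 1: (1f xor 9f) xor 6f = 80 xor 6f = ef
byte 2: (92 xor 76) xor 6f = e4 xor 6f = 8b
byte 3: (95 xor 73) xor 74 = e6 xor 74 = 92
byte 4: (ee xor 77) xor 3a = 99 xor 3a = a3
byte 5: (eb xor 96) xor 78 = 7d xor 78 = 05

3bef8b92a305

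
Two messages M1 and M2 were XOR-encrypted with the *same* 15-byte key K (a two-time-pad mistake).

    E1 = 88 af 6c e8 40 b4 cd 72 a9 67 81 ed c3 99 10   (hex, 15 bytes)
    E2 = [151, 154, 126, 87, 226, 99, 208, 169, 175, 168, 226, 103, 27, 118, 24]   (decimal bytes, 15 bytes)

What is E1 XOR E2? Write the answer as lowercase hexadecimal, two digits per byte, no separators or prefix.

1f3512bfa2d71ddb06cf638ad8ef08

E1 ⊕ E2 = (M1 ⊕ K) ⊕ (M2 ⊕ K) = M1 ⊕ M2 — the shared key cancels under XOR.
88 XOR 97 = 1f
af XOR 9a = 35
6c XOR 7e = 12
e8 XOR 57 = bf
40 XOR e2 = a2
b4 XOR 63 = d7
cd XOR d0 = 1d
72 XOR a9 = db
a9 XOR af = 06
67 XOR a8 = cf
81 XOR e2 = 63
ed XOR 67 = 8a
c3 XOR 1b = d8
99 XOR 76 = ef
10 XOR 18 = 08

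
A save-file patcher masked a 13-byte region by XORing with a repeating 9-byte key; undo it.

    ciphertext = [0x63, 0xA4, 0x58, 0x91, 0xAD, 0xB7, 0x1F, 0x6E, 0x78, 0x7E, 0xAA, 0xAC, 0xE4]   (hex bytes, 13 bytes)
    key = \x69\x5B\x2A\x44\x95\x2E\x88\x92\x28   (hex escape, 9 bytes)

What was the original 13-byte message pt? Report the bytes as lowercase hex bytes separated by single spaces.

0a ff 72 d5 38 99 97 fc 50 17 f1 86 a0

The 9-byte key repeats, so the effective keystream is 69 5b 2a 44 95 2e 88 92 28 69 5b 2a 44.
byte 0:  99 ^ 105 =  10
byte 1: 164 ^  91 = 255
byte 2:  88 ^  42 = 114
byte 3: 145 ^  68 = 213
byte 4: 173 ^ 149 =  56
byte 5: 183 ^  46 = 153
byte 6:  31 ^ 136 = 151
byte 7: 110 ^ 146 = 252
byte 8: 120 ^  40 =  80
byte 9: 126 ^ 105 =  23
byte 10: 170 ^  91 = 241
byte 11: 172 ^  42 = 134
byte 12: 228 ^  68 = 160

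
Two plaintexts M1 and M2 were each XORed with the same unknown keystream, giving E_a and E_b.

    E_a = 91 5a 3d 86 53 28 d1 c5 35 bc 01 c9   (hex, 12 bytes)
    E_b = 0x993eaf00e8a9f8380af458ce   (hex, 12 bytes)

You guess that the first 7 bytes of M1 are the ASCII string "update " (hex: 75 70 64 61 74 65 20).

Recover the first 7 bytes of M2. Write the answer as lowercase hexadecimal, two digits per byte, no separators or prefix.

First, E_a ⊕ E_b = (M1 ⊕ K) ⊕ (M2 ⊕ K) = M1 ⊕ M2, so the key drops out. Then M2 = (M1 ⊕ M2) ⊕ M1 over the first 7 bytes.
byte 0: (91 XOR 99) XOR 75 = 08 XOR 75 = 7d
byte 1: (5a XOR 3e) XOR 70 = 64 XOR 70 = 14
byte 2: (3d XOR af) XOR 64 = 92 XOR 64 = f6
byte 3: (86 XOR 00) XOR 61 = 86 XOR 61 = e7
byte 4: (53 XOR e8) XOR 74 = bb XOR 74 = cf
byte 5: (28 XOR a9) XOR 65 = 81 XOR 65 = e4
byte 6: (d1 XOR f8) XOR 20 = 29 XOR 20 = 09

7d14f6e7cfe409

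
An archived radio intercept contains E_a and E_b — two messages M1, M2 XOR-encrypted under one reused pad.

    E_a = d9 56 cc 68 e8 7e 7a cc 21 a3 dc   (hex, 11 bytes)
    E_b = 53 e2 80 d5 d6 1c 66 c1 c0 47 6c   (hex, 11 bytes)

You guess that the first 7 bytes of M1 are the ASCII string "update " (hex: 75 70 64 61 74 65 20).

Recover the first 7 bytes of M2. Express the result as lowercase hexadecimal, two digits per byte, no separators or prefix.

First, E_a ⊕ E_b = (M1 ⊕ K) ⊕ (M2 ⊕ K) = M1 ⊕ M2, so the key drops out. Then M2 = (M1 ⊕ M2) ⊕ M1 over the first 7 bytes.
byte 0: (d9 ⊕ 53) ⊕ 75 = 8a ⊕ 75 = ff
byte 1: (56 ⊕ e2) ⊕ 70 = b4 ⊕ 70 = c4
byte 2: (cc ⊕ 80) ⊕ 64 = 4c ⊕ 64 = 28
byte 3: (68 ⊕ d5) ⊕ 61 = bd ⊕ 61 = dc
byte 4: (e8 ⊕ d6) ⊕ 74 = 3e ⊕ 74 = 4a
byte 5: (7e ⊕ 1c) ⊕ 65 = 62 ⊕ 65 = 07
byte 6: (7a ⊕ 66) ⊕ 20 = 1c ⊕ 20 = 3c

ffc428dc4a073c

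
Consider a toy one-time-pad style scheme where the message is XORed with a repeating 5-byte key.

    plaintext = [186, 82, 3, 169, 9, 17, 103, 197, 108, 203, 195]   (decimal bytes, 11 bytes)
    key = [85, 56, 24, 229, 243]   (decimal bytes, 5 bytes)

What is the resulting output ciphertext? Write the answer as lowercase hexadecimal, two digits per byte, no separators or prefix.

The 5-byte key repeats, so the effective keystream is 55 38 18 e5 f3 55 38 18 e5 f3 55.
byte 0: ba ^ 55 = ef
byte 1: 52 ^ 38 = 6a
byte 2: 03 ^ 18 = 1b
byte 3: a9 ^ e5 = 4c
byte 4: 09 ^ f3 = fa
byte 5: 11 ^ 55 = 44
byte 6: 67 ^ 38 = 5f
byte 7: c5 ^ 18 = dd
byte 8: 6c ^ e5 = 89
byte 9: cb ^ f3 = 38
byte 10: c3 ^ 55 = 96

ef6a1b4cfa445fdd893896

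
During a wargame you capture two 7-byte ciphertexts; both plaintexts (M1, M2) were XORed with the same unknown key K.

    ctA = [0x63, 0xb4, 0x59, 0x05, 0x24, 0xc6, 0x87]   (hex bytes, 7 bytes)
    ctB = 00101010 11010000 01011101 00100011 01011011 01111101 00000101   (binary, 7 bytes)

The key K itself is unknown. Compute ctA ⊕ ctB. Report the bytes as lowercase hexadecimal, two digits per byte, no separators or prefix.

ctA ⊕ ctB = (M1 ⊕ K) ⊕ (M2 ⊕ K) = M1 ⊕ M2 — the shared key cancels under XOR.
byte 0:  99 xor  42 =  73
byte 1: 180 xor 208 = 100
byte 2:  89 xor  93 =   4
byte 3:   5 xor  35 =  38
byte 4:  36 xor  91 = 127
byte 5: 198 xor 125 = 187
byte 6: 135 xor   5 = 130

496404267fbb82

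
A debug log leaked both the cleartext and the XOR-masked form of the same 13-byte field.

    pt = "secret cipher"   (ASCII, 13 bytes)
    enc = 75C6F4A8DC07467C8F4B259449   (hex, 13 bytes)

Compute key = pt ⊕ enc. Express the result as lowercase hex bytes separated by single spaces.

Since enc = pt ⊕ key, XORing both sides with pt gives key = pt ⊕ enc.
73 XOR 75 = 06
65 XOR c6 = a3
63 XOR f4 = 97
72 XOR a8 = da
65 XOR dc = b9
74 XOR 07 = 73
20 XOR 46 = 66
63 XOR 7c = 1f
69 XOR 8f = e6
70 XOR 4b = 3b
68 XOR 25 = 4d
65 XOR 94 = f1
72 XOR 49 = 3b

06 a3 97 da b9 73 66 1f e6 3b 4d f1 3b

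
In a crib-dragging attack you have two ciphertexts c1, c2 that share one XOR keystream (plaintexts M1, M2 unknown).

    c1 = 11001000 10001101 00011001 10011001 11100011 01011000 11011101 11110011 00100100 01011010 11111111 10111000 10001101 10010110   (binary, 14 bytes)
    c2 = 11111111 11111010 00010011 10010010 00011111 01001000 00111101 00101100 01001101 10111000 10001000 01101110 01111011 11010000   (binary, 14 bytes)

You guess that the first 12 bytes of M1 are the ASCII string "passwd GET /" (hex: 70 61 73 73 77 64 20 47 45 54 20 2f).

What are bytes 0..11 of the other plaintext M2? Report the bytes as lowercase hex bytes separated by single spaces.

47 16 79 78 8b 74 c0 98 2c b6 57 f9

First, c1 ⊕ c2 = (M1 ⊕ K) ⊕ (M2 ⊕ K) = M1 ⊕ M2, so the key drops out. Then M2 = (M1 ⊕ M2) ⊕ M1 over the first 12 bytes.
byte 0: (c8 ⊕ ff) ⊕ 70 = 37 ⊕ 70 = 47
byte 1: (8d ⊕ fa) ⊕ 61 = 77 ⊕ 61 = 16
byte 2: (19 ⊕ 13) ⊕ 73 = 0a ⊕ 73 = 79
byte 3: (99 ⊕ 92) ⊕ 73 = 0b ⊕ 73 = 78
byte 4: (e3 ⊕ 1f) ⊕ 77 = fc ⊕ 77 = 8b
byte 5: (58 ⊕ 48) ⊕ 64 = 10 ⊕ 64 = 74
byte 6: (dd ⊕ 3d) ⊕ 20 = e0 ⊕ 20 = c0
byte 7: (f3 ⊕ 2c) ⊕ 47 = df ⊕ 47 = 98
byte 8: (24 ⊕ 4d) ⊕ 45 = 69 ⊕ 45 = 2c
byte 9: (5a ⊕ b8) ⊕ 54 = e2 ⊕ 54 = b6
byte 10: (ff ⊕ 88) ⊕ 20 = 77 ⊕ 20 = 57
byte 11: (b8 ⊕ 6e) ⊕ 2f = d6 ⊕ 2f = f9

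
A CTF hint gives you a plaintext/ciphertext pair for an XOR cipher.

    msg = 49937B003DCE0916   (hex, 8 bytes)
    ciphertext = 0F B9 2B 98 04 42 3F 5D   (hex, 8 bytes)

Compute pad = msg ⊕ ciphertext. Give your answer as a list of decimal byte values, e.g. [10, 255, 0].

Since ciphertext = msg ⊕ pad, XORing both sides with msg gives pad = msg ⊕ ciphertext.
byte 0:  73 xor  15 =  70
byte 1: 147 xor 185 =  42
byte 2: 123 xor  43 =  80
byte 3:   0 xor 152 = 152
byte 4:  61 xor   4 =  57
byte 5: 206 xor  66 = 140
byte 6:   9 xor  63 =  54
byte 7:  22 xor  93 =  75

[70, 42, 80, 152, 57, 140, 54, 75]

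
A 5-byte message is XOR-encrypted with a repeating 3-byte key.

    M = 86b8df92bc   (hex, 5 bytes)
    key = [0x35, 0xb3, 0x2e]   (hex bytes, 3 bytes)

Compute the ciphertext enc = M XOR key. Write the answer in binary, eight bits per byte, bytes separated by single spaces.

The 3-byte key repeats, so the effective keystream is 35 b3 2e 35 b3.
byte 0: 86 ⊕ 35 = b3
byte 1: b8 ⊕ b3 = 0b
byte 2: df ⊕ 2e = f1
byte 3: 92 ⊕ 35 = a7
byte 4: bc ⊕ b3 = 0f

10110011 00001011 11110001 10100111 00001111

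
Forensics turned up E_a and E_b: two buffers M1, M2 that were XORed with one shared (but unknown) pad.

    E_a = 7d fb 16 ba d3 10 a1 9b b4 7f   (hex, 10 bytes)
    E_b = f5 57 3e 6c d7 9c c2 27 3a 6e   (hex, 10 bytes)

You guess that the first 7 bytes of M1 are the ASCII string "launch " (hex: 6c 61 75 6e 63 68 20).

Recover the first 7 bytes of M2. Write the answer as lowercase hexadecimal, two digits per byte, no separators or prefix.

e4cd5db867e443

First, E_a ⊕ E_b = (M1 ⊕ K) ⊕ (M2 ⊕ K) = M1 ⊕ M2, so the key drops out. Then M2 = (M1 ⊕ M2) ⊕ M1 over the first 7 bytes.
byte 0: (7d ⊕ f5) ⊕ 6c = 88 ⊕ 6c = e4
byte 1: (fb ⊕ 57) ⊕ 61 = ac ⊕ 61 = cd
byte 2: (16 ⊕ 3e) ⊕ 75 = 28 ⊕ 75 = 5d
byte 3: (ba ⊕ 6c) ⊕ 6e = d6 ⊕ 6e = b8
byte 4: (d3 ⊕ d7) ⊕ 63 = 04 ⊕ 63 = 67
byte 5: (10 ⊕ 9c) ⊕ 68 = 8c ⊕ 68 = e4
byte 6: (a1 ⊕ c2) ⊕ 20 = 63 ⊕ 20 = 43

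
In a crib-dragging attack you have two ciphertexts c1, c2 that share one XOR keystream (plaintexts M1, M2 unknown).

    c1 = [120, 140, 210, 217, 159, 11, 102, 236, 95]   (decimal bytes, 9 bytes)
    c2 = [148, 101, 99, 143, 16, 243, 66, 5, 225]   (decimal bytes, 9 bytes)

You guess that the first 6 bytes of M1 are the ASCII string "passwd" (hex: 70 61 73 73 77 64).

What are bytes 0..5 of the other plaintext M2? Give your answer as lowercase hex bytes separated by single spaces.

First, c1 ⊕ c2 = (M1 ⊕ K) ⊕ (M2 ⊕ K) = M1 ⊕ M2, so the key drops out. Then M2 = (M1 ⊕ M2) ⊕ M1 over the first 6 bytes.
byte 0: (78 xor 94) xor 70 = ec xor 70 = 9c
byte 1: (8c xor 65) xor 61 = e9 xor 61 = 88
byte 2: (d2 xor 63) xor 73 = b1 xor 73 = c2
byte 3: (d9 xor 8f) xor 73 = 56 xor 73 = 25
byte 4: (9f xor 10) xor 77 = 8f xor 77 = f8
byte 5: (0b xor f3) xor 64 = f8 xor 64 = 9c

9c 88 c2 25 f8 9c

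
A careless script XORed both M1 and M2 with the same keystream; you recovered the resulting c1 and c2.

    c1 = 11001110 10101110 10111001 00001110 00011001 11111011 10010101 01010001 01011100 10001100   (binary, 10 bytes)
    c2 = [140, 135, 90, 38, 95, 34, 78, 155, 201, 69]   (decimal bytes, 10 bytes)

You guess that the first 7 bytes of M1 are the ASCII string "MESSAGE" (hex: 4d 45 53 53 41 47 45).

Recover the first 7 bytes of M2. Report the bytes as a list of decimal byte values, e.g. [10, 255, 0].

First, c1 ⊕ c2 = (M1 ⊕ K) ⊕ (M2 ⊕ K) = M1 ⊕ M2, so the key drops out. Then M2 = (M1 ⊕ M2) ⊕ M1 over the first 7 bytes.
byte 0: (ce ⊕ 8c) ⊕ 4d = 42 ⊕ 4d = 0f
byte 1: (ae ⊕ 87) ⊕ 45 = 29 ⊕ 45 = 6c
byte 2: (b9 ⊕ 5a) ⊕ 53 = e3 ⊕ 53 = b0
byte 3: (0e ⊕ 26) ⊕ 53 = 28 ⊕ 53 = 7b
byte 4: (19 ⊕ 5f) ⊕ 41 = 46 ⊕ 41 = 07
byte 5: (fb ⊕ 22) ⊕ 47 = d9 ⊕ 47 = 9e
byte 6: (95 ⊕ 4e) ⊕ 45 = db ⊕ 45 = 9e

[15, 108, 176, 123, 7, 158, 158]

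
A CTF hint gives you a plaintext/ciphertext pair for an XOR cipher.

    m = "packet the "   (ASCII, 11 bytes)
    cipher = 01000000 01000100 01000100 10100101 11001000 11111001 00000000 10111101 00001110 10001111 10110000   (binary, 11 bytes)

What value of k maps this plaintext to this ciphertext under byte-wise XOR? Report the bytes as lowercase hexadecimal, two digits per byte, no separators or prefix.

302527cead8d20c966ea90

Since cipher = m ⊕ k, XORing both sides with m gives k = m ⊕ cipher.
byte 0: 70 ⊕ 40 = 30
byte 1: 61 ⊕ 44 = 25
byte 2: 63 ⊕ 44 = 27
byte 3: 6b ⊕ a5 = ce
byte 4: 65 ⊕ c8 = ad
byte 5: 74 ⊕ f9 = 8d
byte 6: 20 ⊕ 00 = 20
byte 7: 74 ⊕ bd = c9
byte 8: 68 ⊕ 0e = 66
byte 9: 65 ⊕ 8f = ea
byte 10: 20 ⊕ b0 = 90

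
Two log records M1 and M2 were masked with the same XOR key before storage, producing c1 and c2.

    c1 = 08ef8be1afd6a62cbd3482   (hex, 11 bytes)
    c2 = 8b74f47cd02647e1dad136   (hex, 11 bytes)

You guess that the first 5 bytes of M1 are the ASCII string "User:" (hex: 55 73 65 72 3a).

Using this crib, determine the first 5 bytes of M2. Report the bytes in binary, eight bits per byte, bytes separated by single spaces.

11010110 11101000 00011010 11101111 01000101

First, c1 ⊕ c2 = (M1 ⊕ K) ⊕ (M2 ⊕ K) = M1 ⊕ M2, so the key drops out. Then M2 = (M1 ⊕ M2) ⊕ M1 over the first 5 bytes.
byte 0: (08 XOR 8b) XOR 55 = 83 XOR 55 = d6
byte 1: (ef XOR 74) XOR 73 = 9b XOR 73 = e8
byte 2: (8b XOR f4) XOR 65 = 7f XOR 65 = 1a
byte 3: (e1 XOR 7c) XOR 72 = 9d XOR 72 = ef
byte 4: (af XOR d0) XOR 3a = 7f XOR 3a = 45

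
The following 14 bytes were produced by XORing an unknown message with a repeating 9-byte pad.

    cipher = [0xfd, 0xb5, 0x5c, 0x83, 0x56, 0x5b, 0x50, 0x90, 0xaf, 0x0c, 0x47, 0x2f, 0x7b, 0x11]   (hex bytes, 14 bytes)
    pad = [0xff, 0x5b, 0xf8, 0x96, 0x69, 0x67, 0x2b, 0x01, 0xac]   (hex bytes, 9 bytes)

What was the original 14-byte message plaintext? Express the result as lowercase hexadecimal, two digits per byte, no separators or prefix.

The 9-byte key repeats, so the effective keystream is ff 5b f8 96 69 67 2b 01 ac ff 5b f8 96 69.
byte 0: 253 ⊕ 255 =   2
byte 1: 181 ⊕  91 = 238
byte 2:  92 ⊕ 248 = 164
byte 3: 131 ⊕ 150 =  21
byte 4:  86 ⊕ 105 =  63
byte 5:  91 ⊕ 103 =  60
byte 6:  80 ⊕  43 = 123
byte 7: 144 ⊕   1 = 145
byte 8: 175 ⊕ 172 =   3
byte 9:  12 ⊕ 255 = 243
byte 10:  71 ⊕  91 =  28
byte 11:  47 ⊕ 248 = 215
byte 12: 123 ⊕ 150 = 237
byte 13:  17 ⊕ 105 = 120

02eea4153f3c7b9103f31cd7ed78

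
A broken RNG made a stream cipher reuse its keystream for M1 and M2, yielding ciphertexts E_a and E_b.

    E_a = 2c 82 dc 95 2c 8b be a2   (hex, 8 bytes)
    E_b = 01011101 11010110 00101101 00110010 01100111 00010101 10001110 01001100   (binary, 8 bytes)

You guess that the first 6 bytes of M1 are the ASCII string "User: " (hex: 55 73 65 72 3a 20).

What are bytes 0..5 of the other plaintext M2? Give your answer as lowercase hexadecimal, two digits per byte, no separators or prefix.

First, E_a ⊕ E_b = (M1 ⊕ K) ⊕ (M2 ⊕ K) = M1 ⊕ M2, so the key drops out. Then M2 = (M1 ⊕ M2) ⊕ M1 over the first 6 bytes.
byte 0: (2c xor 5d) xor 55 = 71 xor 55 = 24
byte 1: (82 xor d6) xor 73 = 54 xor 73 = 27
byte 2: (dc xor 2d) xor 65 = f1 xor 65 = 94
byte 3: (95 xor 32) xor 72 = a7 xor 72 = d5
byte 4: (2c xor 67) xor 3a = 4b xor 3a = 71
byte 5: (8b xor 15) xor 20 = 9e xor 20 = be

242794d571be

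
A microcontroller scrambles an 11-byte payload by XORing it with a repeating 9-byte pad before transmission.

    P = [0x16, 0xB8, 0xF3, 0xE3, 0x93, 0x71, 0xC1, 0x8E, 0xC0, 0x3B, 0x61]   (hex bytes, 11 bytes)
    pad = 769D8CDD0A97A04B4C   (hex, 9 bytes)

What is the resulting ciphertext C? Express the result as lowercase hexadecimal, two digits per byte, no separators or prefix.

60257f3e99e661c58c4dfc

The 9-byte key repeats, so the effective keystream is 76 9d 8c dd 0a 97 a0 4b 4c 76 9d.
byte 0:  22 ^ 118 =  96
byte 1: 184 ^ 157 =  37
byte 2: 243 ^ 140 = 127
byte 3: 227 ^ 221 =  62
byte 4: 147 ^  10 = 153
byte 5: 113 ^ 151 = 230
byte 6: 193 ^ 160 =  97
byte 7: 142 ^  75 = 197
byte 8: 192 ^  76 = 140
byte 9:  59 ^ 118 =  77
byte 10:  97 ^ 157 = 252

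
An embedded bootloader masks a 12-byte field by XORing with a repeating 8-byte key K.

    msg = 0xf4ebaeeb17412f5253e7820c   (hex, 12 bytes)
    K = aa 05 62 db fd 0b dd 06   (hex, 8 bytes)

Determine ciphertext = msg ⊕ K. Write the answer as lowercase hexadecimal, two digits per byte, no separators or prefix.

The 8-byte key repeats, so the effective keystream is aa 05 62 db fd 0b dd 06 aa 05 62 db.
byte 0: f4 xor aa = 5e
byte 1: eb xor 05 = ee
byte 2: ae xor 62 = cc
byte 3: eb xor db = 30
byte 4: 17 xor fd = ea
byte 5: 41 xor 0b = 4a
byte 6: 2f xor dd = f2
byte 7: 52 xor 06 = 54
byte 8: 53 xor aa = f9
byte 9: e7 xor 05 = e2
byte 10: 82 xor 62 = e0
byte 11: 0c xor db = d7

5eeecc30ea4af254f9e2e0d7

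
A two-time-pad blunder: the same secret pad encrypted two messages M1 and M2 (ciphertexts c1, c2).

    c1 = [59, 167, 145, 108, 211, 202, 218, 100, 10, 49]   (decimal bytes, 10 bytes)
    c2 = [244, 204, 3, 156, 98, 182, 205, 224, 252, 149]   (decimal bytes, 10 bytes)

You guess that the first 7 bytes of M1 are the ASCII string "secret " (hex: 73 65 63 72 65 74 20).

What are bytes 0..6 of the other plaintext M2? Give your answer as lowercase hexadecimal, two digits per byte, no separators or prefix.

bc0ef182d40837

First, c1 ⊕ c2 = (M1 ⊕ K) ⊕ (M2 ⊕ K) = M1 ⊕ M2, so the key drops out. Then M2 = (M1 ⊕ M2) ⊕ M1 over the first 7 bytes.
byte 0: (3b ⊕ f4) ⊕ 73 = cf ⊕ 73 = bc
byte 1: (a7 ⊕ cc) ⊕ 65 = 6b ⊕ 65 = 0e
byte 2: (91 ⊕ 03) ⊕ 63 = 92 ⊕ 63 = f1
byte 3: (6c ⊕ 9c) ⊕ 72 = f0 ⊕ 72 = 82
byte 4: (d3 ⊕ 62) ⊕ 65 = b1 ⊕ 65 = d4
byte 5: (ca ⊕ b6) ⊕ 74 = 7c ⊕ 74 = 08
byte 6: (da ⊕ cd) ⊕ 20 = 17 ⊕ 20 = 37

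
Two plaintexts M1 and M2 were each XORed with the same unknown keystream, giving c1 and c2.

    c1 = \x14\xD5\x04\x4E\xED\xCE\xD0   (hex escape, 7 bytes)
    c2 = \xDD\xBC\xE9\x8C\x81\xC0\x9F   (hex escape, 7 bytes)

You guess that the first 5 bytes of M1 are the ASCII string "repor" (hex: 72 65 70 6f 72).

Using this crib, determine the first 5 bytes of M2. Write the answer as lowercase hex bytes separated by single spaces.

First, c1 ⊕ c2 = (M1 ⊕ K) ⊕ (M2 ⊕ K) = M1 ⊕ M2, so the key drops out. Then M2 = (M1 ⊕ M2) ⊕ M1 over the first 5 bytes.
byte 0: (14 ⊕ dd) ⊕ 72 = c9 ⊕ 72 = bb
byte 1: (d5 ⊕ bc) ⊕ 65 = 69 ⊕ 65 = 0c
byte 2: (04 ⊕ e9) ⊕ 70 = ed ⊕ 70 = 9d
byte 3: (4e ⊕ 8c) ⊕ 6f = c2 ⊕ 6f = ad
byte 4: (ed ⊕ 81) ⊕ 72 = 6c ⊕ 72 = 1e

bb 0c 9d ad 1e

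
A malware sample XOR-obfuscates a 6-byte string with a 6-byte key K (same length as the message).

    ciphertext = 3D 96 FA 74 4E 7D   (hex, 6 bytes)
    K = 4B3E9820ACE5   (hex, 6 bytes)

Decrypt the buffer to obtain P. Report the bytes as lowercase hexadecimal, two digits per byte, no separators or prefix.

XOR is its own inverse, so applying the key byte-wise gives the result directly.
3d XOR 4b = 76
96 XOR 3e = a8
fa XOR 98 = 62
74 XOR 20 = 54
4e XOR ac = e2
7d XOR e5 = 98

76a86254e298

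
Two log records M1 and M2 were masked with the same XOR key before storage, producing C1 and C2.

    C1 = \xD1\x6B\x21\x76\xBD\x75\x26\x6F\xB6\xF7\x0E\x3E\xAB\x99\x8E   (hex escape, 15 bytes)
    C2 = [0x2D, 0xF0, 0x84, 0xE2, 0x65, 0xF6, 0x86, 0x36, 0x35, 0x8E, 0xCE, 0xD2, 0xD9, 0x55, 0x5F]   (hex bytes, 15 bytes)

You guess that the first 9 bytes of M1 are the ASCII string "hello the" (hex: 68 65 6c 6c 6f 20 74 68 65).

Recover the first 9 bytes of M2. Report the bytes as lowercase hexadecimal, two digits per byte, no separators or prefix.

94fec9f8b7a3d431e6

First, C1 ⊕ C2 = (M1 ⊕ K) ⊕ (M2 ⊕ K) = M1 ⊕ M2, so the key drops out. Then M2 = (M1 ⊕ M2) ⊕ M1 over the first 9 bytes.
byte 0: (d1 ^ 2d) ^ 68 = fc ^ 68 = 94
byte 1: (6b ^ f0) ^ 65 = 9b ^ 65 = fe
byte 2: (21 ^ 84) ^ 6c = a5 ^ 6c = c9
byte 3: (76 ^ e2) ^ 6c = 94 ^ 6c = f8
byte 4: (bd ^ 65) ^ 6f = d8 ^ 6f = b7
byte 5: (75 ^ f6) ^ 20 = 83 ^ 20 = a3
byte 6: (26 ^ 86) ^ 74 = a0 ^ 74 = d4
byte 7: (6f ^ 36) ^ 68 = 59 ^ 68 = 31
byte 8: (b6 ^ 35) ^ 65 = 83 ^ 65 = e6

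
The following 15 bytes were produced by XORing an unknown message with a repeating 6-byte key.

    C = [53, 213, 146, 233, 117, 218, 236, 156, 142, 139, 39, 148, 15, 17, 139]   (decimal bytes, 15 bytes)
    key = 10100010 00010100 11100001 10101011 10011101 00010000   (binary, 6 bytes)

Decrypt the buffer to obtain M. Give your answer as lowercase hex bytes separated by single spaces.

The 6-byte key repeats, so the effective keystream is a2 14 e1 ab 9d 10 a2 14 e1 ab 9d 10 a2 14 e1.
byte 0: 35 ^ a2 = 97
byte 1: d5 ^ 14 = c1
byte 2: 92 ^ e1 = 73
byte 3: e9 ^ ab = 42
byte 4: 75 ^ 9d = e8
byte 5: da ^ 10 = ca
byte 6: ec ^ a2 = 4e
byte 7: 9c ^ 14 = 88
byte 8: 8e ^ e1 = 6f
byte 9: 8b ^ ab = 20
byte 10: 27 ^ 9d = ba
byte 11: 94 ^ 10 = 84
byte 12: 0f ^ a2 = ad
byte 13: 11 ^ 14 = 05
byte 14: 8b ^ e1 = 6a

97 c1 73 42 e8 ca 4e 88 6f 20 ba 84 ad 05 6a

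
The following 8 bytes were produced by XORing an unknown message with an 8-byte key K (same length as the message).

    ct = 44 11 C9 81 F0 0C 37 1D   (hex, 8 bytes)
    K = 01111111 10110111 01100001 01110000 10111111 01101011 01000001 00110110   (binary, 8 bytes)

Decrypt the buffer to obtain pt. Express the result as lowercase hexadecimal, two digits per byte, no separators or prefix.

XOR is its own inverse, so applying the key byte-wise gives the result directly.
01000100 ^ 01111111 = 00111011
00010001 ^ 10110111 = 10100110
11001001 ^ 01100001 = 10101000
10000001 ^ 01110000 = 11110001
11110000 ^ 10111111 = 01001111
00001100 ^ 01101011 = 01100111
00110111 ^ 01000001 = 01110110
00011101 ^ 00110110 = 00101011

3ba6a8f14f67762b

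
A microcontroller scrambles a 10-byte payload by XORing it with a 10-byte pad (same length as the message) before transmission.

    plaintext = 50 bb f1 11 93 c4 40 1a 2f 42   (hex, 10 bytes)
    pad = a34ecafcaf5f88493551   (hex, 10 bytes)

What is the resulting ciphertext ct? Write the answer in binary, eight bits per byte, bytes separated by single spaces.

11110011 11110101 00111011 11101101 00111100 10011011 11001000 01010011 00011010 00010011

XOR is its own inverse, so applying the key byte-wise gives the result directly.
byte 0: 01010000 XOR 10100011 = 11110011
byte 1: 10111011 XOR 01001110 = 11110101
byte 2: 11110001 XOR 11001010 = 00111011
byte 3: 00010001 XOR 11111100 = 11101101
byte 4: 10010011 XOR 10101111 = 00111100
byte 5: 11000100 XOR 01011111 = 10011011
byte 6: 01000000 XOR 10001000 = 11001000
byte 7: 00011010 XOR 01001001 = 01010011
byte 8: 00101111 XOR 00110101 = 00011010
byte 9: 01000010 XOR 01010001 = 00010011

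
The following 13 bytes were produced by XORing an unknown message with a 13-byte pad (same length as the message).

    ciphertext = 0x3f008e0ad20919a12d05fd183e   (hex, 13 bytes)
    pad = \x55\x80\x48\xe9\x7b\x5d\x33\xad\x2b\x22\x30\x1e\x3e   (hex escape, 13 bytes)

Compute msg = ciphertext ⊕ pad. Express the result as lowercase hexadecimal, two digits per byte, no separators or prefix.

6a80c6e3a9542a0c0627cd0600

XOR is its own inverse, so applying the key byte-wise gives the result directly.
byte 0: 00111111 ^ 01010101 = 01101010
byte 1: 00000000 ^ 10000000 = 10000000
byte 2: 10001110 ^ 01001000 = 11000110
byte 3: 00001010 ^ 11101001 = 11100011
byte 4: 11010010 ^ 01111011 = 10101001
byte 5: 00001001 ^ 01011101 = 01010100
byte 6: 00011001 ^ 00110011 = 00101010
byte 7: 10100001 ^ 10101101 = 00001100
byte 8: 00101101 ^ 00101011 = 00000110
byte 9: 00000101 ^ 00100010 = 00100111
byte 10: 11111101 ^ 00110000 = 11001101
byte 11: 00011000 ^ 00011110 = 00000110
byte 12: 00111110 ^ 00111110 = 00000000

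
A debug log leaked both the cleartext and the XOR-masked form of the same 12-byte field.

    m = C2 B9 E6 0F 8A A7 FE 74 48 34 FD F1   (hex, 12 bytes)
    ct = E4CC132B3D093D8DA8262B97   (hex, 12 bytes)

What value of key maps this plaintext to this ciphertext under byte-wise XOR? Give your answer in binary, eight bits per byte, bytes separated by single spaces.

00100110 01110101 11110101 00100100 10110111 10101110 11000011 11111001 11100000 00010010 11010110 01100110

Since ct = m ⊕ key, XORing both sides with m gives key = m ⊕ ct.
c2 ^ e4 = 26
b9 ^ cc = 75
e6 ^ 13 = f5
0f ^ 2b = 24
8a ^ 3d = b7
a7 ^ 09 = ae
fe ^ 3d = c3
74 ^ 8d = f9
48 ^ a8 = e0
34 ^ 26 = 12
fd ^ 2b = d6
f1 ^ 97 = 66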